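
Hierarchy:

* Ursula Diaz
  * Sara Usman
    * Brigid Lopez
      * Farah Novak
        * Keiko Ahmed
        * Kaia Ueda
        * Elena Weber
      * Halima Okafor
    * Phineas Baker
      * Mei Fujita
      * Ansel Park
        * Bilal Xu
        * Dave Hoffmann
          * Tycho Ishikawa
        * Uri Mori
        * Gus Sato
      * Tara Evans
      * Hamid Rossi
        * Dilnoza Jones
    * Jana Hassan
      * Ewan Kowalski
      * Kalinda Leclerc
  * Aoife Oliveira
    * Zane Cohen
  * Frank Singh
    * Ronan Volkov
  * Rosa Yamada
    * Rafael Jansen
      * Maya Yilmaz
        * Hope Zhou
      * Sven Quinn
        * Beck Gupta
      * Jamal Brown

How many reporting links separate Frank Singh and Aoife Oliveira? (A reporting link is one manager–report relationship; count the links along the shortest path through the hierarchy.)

2

Frank Singh is 1 level below Ursula Diaz, and Aoife Oliveira is 1 level below Ursula Diaz (their lowest common manager). The shortest path runs up from Frank Singh to Ursula Diaz and back down to Aoife Oliveira: 1 + 1 = 2 links.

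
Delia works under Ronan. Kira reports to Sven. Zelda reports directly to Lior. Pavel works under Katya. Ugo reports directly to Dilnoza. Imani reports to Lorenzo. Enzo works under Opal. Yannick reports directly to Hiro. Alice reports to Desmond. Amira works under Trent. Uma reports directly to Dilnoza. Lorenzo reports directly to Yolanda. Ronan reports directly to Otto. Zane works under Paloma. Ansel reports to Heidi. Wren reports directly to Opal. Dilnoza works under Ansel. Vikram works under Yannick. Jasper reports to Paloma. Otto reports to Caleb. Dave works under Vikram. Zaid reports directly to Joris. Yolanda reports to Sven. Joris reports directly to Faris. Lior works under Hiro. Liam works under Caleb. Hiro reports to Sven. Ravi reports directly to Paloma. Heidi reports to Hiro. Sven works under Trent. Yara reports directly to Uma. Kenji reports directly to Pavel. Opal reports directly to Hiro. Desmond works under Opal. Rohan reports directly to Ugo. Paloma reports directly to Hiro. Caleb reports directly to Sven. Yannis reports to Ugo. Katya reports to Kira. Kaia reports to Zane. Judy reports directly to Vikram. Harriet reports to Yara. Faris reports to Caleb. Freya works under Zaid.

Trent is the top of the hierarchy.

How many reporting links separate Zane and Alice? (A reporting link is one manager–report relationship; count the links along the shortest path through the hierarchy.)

5

Zane is 2 levels below Hiro, and Alice is 3 levels below Hiro (their lowest common manager). The shortest path runs up from Zane to Hiro and back down to Alice: 2 + 3 = 5 links.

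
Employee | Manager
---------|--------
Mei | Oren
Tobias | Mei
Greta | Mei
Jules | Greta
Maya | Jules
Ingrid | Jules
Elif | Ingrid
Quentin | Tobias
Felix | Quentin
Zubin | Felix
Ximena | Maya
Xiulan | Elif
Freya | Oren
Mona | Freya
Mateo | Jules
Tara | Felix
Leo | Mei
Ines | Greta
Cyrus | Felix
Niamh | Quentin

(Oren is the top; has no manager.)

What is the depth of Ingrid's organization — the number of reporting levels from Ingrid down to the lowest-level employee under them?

2

The longest chain under Ingrid runs Ingrid → Elif → Xiulan, which is 2 levels below Ingrid.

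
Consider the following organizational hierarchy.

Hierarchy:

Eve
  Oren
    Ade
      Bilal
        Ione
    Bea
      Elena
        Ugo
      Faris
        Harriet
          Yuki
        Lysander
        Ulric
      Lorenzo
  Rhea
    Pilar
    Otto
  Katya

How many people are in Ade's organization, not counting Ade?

2

Ade directly manages Bilal. Under Bilal: Ione (1). That's 2 in total.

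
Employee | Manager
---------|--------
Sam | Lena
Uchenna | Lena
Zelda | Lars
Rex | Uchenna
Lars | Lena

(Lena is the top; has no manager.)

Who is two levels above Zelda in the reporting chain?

Zelda reports to Lars, and Lars reports to Lena. So Zelda's skip-level manager is Lena.

Lena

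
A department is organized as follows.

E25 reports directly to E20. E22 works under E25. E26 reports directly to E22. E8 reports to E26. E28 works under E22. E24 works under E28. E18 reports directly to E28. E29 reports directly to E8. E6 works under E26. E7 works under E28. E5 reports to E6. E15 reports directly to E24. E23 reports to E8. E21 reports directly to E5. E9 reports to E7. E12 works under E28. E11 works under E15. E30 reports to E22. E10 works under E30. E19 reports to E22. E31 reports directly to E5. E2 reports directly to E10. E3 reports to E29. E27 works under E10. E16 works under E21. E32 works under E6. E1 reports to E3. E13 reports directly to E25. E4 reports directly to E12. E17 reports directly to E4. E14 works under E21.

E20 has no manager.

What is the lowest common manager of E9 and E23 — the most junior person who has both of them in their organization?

E9's chain of managers is E7, E28, E22, E25, E20. E23's chain of managers is E8, E26, E22, E25, E20. The first manager that appears in both chains is E22.

E22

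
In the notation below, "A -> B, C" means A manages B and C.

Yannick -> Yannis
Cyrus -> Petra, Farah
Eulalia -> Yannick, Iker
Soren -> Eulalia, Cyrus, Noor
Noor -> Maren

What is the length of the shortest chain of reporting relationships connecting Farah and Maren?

4

Farah is 2 levels below Soren, and Maren is 2 levels below Soren (their lowest common manager). The shortest path runs up from Farah to Soren and back down to Maren: 2 + 2 = 4 links.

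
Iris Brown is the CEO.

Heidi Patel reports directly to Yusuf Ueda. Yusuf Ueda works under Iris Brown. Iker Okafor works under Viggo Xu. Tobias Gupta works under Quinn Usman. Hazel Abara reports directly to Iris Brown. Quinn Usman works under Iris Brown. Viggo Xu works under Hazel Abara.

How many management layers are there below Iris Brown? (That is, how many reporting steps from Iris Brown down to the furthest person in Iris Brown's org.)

3

The longest chain under Iris Brown runs Iris Brown → Hazel Abara → Viggo Xu → Iker Okafor, which is 3 levels below Iris Brown.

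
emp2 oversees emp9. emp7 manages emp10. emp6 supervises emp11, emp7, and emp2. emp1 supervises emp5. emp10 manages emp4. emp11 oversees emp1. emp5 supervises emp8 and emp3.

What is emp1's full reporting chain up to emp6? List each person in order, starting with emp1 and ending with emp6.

emp1 reports to emp11. emp11 reports to emp6. emp6 is at the top.

emp1 -> emp11 -> emp6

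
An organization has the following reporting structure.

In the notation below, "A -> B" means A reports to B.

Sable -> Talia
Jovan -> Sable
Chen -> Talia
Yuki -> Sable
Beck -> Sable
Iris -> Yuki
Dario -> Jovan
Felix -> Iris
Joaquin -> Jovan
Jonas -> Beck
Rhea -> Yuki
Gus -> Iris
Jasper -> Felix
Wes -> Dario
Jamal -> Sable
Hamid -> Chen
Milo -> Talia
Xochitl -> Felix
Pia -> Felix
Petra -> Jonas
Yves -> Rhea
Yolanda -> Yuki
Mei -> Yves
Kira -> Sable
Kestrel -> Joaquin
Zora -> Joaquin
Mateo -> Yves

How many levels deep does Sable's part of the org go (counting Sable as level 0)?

The longest chain under Sable runs Sable → Yuki → Rhea → Yves → Mateo, which is 4 levels below Sable.

4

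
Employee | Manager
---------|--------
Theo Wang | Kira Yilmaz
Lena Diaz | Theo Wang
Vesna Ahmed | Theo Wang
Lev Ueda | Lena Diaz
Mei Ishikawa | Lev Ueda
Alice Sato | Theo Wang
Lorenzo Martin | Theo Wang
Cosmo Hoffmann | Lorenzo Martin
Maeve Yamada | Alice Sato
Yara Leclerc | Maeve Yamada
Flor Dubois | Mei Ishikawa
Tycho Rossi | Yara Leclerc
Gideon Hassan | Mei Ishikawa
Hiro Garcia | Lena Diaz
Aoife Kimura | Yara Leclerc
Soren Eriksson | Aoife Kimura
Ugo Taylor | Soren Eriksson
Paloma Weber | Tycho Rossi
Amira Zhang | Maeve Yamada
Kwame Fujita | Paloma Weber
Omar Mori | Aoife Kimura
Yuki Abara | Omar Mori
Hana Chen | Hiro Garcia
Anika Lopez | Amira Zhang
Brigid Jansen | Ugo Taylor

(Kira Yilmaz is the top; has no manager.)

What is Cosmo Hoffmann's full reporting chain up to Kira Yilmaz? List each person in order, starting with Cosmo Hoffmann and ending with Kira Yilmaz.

Cosmo Hoffmann reports to Lorenzo Martin. Lorenzo Martin reports to Theo Wang. Theo Wang reports to Kira Yilmaz. Kira Yilmaz is at the top.

Cosmo Hoffmann -> Lorenzo Martin -> Theo Wang -> Kira Yilmaz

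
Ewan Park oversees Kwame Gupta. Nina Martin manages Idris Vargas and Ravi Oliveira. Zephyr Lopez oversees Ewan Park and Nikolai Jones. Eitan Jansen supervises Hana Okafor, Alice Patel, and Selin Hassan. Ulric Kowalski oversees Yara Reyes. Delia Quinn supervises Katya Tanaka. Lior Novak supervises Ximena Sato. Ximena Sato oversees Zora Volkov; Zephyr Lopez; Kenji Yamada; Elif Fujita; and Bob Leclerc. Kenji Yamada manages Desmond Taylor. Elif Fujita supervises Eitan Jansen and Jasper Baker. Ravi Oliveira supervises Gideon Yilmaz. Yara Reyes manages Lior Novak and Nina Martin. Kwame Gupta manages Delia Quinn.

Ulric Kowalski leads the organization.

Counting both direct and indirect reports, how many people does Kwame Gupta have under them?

Kwame Gupta directly manages Delia Quinn. Under Delia Quinn: Katya Tanaka (1). That's 2 in total.

2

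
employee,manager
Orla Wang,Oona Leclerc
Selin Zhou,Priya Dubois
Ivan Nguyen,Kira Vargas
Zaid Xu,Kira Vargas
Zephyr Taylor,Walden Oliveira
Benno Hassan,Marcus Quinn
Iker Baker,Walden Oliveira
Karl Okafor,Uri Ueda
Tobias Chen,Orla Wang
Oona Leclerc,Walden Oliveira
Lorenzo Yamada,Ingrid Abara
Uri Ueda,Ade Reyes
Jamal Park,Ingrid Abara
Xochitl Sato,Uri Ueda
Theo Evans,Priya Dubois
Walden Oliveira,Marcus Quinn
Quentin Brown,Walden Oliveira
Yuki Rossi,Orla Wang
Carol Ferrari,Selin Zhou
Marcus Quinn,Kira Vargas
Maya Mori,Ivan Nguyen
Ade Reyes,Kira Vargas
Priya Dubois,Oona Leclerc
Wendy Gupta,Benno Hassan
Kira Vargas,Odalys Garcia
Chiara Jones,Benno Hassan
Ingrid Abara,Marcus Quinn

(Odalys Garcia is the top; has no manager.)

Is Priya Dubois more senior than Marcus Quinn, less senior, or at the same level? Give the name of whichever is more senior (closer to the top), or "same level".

Priya Dubois is 5 levels below Odalys Garcia; Marcus Quinn is 2. Marcus Quinn is higher.

Marcus Quinn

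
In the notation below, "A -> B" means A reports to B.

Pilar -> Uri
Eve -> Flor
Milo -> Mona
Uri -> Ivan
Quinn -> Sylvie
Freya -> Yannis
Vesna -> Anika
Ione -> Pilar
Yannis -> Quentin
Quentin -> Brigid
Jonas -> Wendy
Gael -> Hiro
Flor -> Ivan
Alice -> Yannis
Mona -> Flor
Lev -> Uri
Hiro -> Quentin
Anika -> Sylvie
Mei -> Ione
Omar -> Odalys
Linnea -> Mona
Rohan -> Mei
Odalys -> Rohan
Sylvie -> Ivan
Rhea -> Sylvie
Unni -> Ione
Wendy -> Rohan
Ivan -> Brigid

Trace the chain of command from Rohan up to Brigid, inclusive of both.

Rohan reports to Mei. Mei reports to Ione. Ione reports to Pilar. Pilar reports to Uri. Uri reports to Ivan. Ivan reports to Brigid. Brigid is at the top.

Rohan -> Mei -> Ione -> Pilar -> Uri -> Ivan -> Brigid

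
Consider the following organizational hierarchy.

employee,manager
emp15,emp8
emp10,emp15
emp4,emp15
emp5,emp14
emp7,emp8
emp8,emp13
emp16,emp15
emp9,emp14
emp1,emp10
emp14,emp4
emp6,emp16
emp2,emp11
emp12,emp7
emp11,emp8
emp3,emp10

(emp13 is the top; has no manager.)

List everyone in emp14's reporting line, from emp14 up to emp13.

emp14 reports to emp4. emp4 reports to emp15. emp15 reports to emp8. emp8 reports to emp13. emp13 is at the top.

emp14 -> emp4 -> emp15 -> emp8 -> emp13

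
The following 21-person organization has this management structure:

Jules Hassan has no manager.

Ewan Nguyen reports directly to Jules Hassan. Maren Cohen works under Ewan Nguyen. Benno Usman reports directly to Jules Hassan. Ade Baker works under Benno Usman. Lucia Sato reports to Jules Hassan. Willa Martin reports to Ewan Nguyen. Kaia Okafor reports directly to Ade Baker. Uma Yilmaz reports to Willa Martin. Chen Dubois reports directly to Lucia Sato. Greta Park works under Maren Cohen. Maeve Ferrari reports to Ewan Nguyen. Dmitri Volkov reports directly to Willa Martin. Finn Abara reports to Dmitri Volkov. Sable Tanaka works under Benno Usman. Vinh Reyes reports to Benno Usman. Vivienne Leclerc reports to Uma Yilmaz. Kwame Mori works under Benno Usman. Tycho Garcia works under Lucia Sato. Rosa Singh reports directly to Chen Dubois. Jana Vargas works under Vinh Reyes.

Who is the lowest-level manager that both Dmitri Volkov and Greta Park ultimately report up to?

Ewan Nguyen

Dmitri Volkov's chain of managers is Willa Martin, Ewan Nguyen, Jules Hassan. Greta Park's chain of managers is Maren Cohen, Ewan Nguyen, Jules Hassan. The first manager that appears in both chains is Ewan Nguyen.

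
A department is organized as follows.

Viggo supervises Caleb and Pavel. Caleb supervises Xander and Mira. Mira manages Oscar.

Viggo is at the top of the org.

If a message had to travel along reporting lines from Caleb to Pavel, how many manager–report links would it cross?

Caleb is 1 level below Viggo, and Pavel is 1 level below Viggo (their lowest common manager). The shortest path runs up from Caleb to Viggo and back down to Pavel: 1 + 1 = 2 links.

2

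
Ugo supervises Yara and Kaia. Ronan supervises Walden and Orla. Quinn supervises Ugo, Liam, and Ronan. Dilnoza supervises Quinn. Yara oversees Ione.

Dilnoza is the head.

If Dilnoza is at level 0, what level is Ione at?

Chain from Ione up to Dilnoza: Ione → Yara → Ugo → Quinn → Dilnoza. That is 4 steps up, so Ione is 4 levels below Dilnoza.

4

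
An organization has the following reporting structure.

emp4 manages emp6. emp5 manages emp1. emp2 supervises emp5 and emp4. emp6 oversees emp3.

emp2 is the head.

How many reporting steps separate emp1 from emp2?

Chain from emp1 up to emp2: emp1 → emp5 → emp2. That is 2 steps up, so emp1 is 2 levels below emp2.

2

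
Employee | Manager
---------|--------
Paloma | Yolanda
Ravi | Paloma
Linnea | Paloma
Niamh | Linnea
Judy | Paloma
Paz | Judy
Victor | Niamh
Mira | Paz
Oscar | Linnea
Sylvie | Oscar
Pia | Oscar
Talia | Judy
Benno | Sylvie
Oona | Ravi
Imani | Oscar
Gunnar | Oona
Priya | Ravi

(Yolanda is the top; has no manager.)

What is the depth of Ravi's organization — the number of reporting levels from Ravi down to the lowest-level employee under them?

The longest chain under Ravi runs Ravi → Oona → Gunnar, which is 2 levels below Ravi.

2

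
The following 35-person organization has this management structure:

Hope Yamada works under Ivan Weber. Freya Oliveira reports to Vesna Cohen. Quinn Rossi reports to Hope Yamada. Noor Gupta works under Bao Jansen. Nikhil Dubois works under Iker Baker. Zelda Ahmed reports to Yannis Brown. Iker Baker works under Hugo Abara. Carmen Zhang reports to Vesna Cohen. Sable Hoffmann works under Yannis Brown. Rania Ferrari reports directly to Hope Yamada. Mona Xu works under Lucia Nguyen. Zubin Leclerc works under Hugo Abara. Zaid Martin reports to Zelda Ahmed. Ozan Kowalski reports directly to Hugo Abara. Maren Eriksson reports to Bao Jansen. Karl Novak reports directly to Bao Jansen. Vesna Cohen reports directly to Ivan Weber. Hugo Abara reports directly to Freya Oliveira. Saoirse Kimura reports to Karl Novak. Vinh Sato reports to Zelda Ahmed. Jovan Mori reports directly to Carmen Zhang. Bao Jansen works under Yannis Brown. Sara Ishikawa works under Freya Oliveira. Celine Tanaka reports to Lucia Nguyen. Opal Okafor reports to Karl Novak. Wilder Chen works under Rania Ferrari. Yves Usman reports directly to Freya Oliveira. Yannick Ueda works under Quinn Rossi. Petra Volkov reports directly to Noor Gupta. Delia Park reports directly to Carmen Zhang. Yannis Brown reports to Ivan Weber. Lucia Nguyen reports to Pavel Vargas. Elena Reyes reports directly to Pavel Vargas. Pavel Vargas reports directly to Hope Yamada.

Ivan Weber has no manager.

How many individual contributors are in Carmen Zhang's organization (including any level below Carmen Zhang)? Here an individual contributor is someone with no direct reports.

2

The people in Carmen Zhang's organization with no one reporting to them are Jovan Mori, Delia Park. That is 2.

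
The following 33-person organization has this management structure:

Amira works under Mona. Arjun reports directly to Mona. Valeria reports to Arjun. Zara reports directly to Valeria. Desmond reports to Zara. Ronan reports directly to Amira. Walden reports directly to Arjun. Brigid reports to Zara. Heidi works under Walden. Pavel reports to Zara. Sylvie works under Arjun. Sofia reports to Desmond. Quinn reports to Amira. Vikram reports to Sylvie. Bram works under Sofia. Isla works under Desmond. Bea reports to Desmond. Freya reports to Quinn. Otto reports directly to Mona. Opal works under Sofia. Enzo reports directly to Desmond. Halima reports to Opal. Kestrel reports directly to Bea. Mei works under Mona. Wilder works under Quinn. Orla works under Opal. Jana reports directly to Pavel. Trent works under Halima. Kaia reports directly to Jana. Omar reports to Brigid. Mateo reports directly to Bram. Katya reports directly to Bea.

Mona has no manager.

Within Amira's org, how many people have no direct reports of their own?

3

The people in Amira's organization with no one reporting to them are Wilder, Freya, Ronan. That is 3.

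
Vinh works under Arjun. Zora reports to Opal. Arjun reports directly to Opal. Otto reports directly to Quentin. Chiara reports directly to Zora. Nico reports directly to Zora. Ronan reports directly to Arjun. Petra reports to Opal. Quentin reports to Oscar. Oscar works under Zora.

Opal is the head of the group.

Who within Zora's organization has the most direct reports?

Direct-report counts within Zora's organization: Zora has 3; Oscar has 1; Quentin has 1. The largest is 3, held by Zora.

Zora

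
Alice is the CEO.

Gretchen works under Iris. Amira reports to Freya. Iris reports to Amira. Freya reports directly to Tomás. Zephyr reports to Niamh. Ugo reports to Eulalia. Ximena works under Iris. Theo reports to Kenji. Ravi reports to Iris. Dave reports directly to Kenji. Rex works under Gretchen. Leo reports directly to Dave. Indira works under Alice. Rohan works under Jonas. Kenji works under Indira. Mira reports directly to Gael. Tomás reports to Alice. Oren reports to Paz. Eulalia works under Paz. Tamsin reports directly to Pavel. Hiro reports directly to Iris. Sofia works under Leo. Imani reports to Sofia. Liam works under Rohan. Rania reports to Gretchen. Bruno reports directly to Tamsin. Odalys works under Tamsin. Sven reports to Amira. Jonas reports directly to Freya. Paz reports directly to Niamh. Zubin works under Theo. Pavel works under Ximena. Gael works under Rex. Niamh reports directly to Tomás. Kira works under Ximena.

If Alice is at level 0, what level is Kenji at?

2

Chain from Kenji up to Alice: Kenji → Indira → Alice. That is 2 steps up, so Kenji is 2 levels below Alice.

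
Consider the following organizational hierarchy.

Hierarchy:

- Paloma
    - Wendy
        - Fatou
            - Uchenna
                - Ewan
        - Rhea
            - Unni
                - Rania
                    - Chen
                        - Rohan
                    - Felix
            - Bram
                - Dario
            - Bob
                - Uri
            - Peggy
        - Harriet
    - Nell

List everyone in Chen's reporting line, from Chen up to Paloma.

Chen reports to Rania. Rania reports to Unni. Unni reports to Rhea. Rhea reports to Wendy. Wendy reports to Paloma. Paloma is at the top.

Chen -> Rania -> Unni -> Rhea -> Wendy -> Paloma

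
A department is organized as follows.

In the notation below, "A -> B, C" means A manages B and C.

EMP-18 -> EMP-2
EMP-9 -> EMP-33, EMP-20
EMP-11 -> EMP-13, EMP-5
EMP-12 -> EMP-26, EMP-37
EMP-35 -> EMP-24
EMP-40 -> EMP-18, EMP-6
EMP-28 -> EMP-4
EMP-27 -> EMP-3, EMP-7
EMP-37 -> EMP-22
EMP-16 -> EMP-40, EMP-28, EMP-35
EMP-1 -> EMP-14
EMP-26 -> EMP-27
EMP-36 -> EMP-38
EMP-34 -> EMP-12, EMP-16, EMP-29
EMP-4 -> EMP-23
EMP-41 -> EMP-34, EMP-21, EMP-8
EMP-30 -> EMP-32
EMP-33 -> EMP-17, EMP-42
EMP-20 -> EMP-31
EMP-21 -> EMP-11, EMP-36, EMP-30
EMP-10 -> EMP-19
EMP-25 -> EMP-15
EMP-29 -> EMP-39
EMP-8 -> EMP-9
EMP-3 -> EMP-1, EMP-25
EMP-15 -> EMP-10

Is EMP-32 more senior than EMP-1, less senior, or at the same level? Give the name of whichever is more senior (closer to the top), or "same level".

EMP-32

EMP-32 is 3 levels below EMP-41; EMP-1 is 6. EMP-32 is higher.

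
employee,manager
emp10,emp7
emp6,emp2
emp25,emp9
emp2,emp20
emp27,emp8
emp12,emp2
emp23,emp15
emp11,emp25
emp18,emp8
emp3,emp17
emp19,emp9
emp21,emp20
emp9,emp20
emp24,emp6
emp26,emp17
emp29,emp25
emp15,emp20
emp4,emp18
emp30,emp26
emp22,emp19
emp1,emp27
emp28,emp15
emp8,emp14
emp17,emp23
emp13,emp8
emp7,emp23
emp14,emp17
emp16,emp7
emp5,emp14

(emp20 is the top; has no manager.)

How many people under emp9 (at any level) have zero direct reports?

The people in emp9's organization with no one reporting to them are emp22, emp11, emp29. That is 3.

3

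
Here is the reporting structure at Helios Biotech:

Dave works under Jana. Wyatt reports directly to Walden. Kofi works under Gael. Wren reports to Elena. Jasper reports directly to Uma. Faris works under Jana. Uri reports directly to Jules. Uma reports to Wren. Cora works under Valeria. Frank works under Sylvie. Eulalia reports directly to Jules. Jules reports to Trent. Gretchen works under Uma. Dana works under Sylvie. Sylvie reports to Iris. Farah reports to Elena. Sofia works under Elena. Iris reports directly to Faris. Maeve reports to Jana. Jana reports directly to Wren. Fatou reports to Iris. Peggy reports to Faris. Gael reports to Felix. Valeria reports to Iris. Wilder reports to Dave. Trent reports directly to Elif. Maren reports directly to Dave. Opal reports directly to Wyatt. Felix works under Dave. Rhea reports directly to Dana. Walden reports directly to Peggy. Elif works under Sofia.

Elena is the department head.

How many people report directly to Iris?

3

Iris directly manages Sylvie, Fatou, Valeria. That is 3 direct reports.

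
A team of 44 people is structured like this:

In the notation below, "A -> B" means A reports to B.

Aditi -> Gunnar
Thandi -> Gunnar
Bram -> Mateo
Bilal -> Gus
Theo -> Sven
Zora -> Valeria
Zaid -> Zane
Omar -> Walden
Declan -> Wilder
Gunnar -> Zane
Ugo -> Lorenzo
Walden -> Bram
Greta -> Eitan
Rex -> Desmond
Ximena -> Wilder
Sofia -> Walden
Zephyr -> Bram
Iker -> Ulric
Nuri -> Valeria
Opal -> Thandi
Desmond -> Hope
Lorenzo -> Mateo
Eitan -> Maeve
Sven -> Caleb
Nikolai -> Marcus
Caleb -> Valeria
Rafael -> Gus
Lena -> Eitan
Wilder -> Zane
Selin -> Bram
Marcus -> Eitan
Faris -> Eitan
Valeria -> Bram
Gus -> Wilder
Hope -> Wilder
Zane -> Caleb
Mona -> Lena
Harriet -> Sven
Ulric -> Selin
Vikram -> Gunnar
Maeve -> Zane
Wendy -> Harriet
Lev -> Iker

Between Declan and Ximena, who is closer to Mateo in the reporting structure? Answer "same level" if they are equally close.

same level

Both Declan and Ximena are 6 levels below Mateo.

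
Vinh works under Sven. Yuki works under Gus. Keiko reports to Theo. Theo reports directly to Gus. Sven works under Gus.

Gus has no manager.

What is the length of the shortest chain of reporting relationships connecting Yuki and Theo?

2

Yuki is 1 level below Gus, and Theo is 1 level below Gus (their lowest common manager). The shortest path runs up from Yuki to Gus and back down to Theo: 1 + 1 = 2 links.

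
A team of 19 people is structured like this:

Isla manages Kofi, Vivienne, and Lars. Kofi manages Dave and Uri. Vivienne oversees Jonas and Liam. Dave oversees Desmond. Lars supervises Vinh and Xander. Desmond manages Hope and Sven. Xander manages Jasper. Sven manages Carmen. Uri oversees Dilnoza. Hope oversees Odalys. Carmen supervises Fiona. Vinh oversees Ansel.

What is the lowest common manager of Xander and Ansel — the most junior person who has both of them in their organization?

Lars

Xander's chain of managers is Lars, Isla. Ansel's chain of managers is Vinh, Lars, Isla. The first manager that appears in both chains is Lars.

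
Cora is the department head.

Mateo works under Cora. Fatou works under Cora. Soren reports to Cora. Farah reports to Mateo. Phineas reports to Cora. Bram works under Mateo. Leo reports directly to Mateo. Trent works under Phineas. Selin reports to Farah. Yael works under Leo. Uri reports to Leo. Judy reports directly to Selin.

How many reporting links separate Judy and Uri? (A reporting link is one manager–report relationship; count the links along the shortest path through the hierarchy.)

5

Judy is 3 levels below Mateo, and Uri is 2 levels below Mateo (their lowest common manager). The shortest path runs up from Judy to Mateo and back down to Uri: 3 + 2 = 5 links.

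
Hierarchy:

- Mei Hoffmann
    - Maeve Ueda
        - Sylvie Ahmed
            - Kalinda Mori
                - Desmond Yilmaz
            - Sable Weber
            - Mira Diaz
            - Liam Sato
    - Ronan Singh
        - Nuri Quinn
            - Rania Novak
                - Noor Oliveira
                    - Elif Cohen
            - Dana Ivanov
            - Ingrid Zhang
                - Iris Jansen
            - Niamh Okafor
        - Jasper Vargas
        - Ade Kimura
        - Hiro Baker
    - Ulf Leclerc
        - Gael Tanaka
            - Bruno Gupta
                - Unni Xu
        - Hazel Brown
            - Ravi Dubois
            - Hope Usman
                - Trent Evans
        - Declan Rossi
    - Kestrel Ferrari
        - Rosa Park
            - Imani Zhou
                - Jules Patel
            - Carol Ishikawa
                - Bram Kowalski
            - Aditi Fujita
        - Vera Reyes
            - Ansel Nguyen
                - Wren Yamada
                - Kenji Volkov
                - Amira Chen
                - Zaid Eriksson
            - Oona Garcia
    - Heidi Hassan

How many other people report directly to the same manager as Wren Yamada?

Wren Yamada reports to Ansel Nguyen. Ansel Nguyen's other direct reports are Kenji Volkov, Amira Chen, Zaid Eriksson — 3 peers.

3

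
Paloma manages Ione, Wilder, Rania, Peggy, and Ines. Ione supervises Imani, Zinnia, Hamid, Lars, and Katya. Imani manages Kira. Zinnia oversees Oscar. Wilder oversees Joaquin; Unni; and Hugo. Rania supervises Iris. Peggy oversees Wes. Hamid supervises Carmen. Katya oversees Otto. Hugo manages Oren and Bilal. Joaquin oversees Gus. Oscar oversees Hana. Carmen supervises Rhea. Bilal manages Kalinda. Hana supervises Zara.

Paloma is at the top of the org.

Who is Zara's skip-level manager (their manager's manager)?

Oscar

Zara reports to Hana, and Hana reports to Oscar. So Zara's skip-level manager is Oscar.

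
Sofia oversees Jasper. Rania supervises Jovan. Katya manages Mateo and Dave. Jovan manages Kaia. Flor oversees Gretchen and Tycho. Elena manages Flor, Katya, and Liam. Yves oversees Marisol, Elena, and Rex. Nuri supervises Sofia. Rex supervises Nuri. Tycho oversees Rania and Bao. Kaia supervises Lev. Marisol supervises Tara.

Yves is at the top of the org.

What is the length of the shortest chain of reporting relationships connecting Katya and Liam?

Katya is 1 level below Elena, and Liam is 1 level below Elena (their lowest common manager). The shortest path runs up from Katya to Elena and back down to Liam: 1 + 1 = 2 links.

2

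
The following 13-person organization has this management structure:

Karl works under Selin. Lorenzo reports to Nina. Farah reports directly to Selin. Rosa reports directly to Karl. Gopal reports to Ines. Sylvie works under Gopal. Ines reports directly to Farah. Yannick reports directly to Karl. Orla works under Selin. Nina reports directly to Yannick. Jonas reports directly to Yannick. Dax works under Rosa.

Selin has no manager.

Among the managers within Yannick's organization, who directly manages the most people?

Direct-report counts within Yannick's organization: Yannick has 2; Nina has 1. The largest is 2, held by Yannick.

Yannick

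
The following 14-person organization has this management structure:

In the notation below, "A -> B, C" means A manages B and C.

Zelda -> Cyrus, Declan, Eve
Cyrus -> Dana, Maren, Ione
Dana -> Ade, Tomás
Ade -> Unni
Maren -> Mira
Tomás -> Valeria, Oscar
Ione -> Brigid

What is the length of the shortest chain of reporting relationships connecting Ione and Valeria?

4

Ione is 1 level below Cyrus, and Valeria is 3 levels below Cyrus (their lowest common manager). The shortest path runs up from Ione to Cyrus and back down to Valeria: 1 + 3 = 4 links.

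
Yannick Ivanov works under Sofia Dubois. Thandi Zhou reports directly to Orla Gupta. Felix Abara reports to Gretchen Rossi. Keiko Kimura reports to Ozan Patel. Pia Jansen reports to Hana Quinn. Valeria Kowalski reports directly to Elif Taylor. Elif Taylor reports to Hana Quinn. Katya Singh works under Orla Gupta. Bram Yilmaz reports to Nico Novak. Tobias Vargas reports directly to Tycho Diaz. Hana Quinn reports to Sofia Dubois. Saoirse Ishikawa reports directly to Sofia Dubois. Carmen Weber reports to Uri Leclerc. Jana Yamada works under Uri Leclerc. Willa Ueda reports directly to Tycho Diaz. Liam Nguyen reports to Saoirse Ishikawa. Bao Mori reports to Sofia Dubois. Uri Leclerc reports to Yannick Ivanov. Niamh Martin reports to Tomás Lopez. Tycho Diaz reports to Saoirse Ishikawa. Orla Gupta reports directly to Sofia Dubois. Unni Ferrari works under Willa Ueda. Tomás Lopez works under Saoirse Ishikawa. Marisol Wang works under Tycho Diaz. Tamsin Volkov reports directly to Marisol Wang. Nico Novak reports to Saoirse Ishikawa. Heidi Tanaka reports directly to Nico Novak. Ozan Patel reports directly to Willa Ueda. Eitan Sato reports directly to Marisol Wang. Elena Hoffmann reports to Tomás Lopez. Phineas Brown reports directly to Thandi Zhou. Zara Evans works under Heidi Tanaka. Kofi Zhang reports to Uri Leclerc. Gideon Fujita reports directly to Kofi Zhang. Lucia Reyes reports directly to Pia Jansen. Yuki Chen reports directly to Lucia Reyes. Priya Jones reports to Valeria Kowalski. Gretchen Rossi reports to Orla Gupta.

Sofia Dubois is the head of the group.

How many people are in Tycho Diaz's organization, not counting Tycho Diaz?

8

Tycho Diaz directly manages Marisol Wang, Willa Ueda, Tobias Vargas. Under Marisol Wang: Eitan Sato, Tamsin Volkov (2). Under Willa Ueda: Unni Ferrari, Ozan Patel, Keiko Kimura (3). Tobias Vargas has no reports. So Tycho Diaz's organization is 3 direct reports plus everyone under them: 3 + 4 + 1 = 8.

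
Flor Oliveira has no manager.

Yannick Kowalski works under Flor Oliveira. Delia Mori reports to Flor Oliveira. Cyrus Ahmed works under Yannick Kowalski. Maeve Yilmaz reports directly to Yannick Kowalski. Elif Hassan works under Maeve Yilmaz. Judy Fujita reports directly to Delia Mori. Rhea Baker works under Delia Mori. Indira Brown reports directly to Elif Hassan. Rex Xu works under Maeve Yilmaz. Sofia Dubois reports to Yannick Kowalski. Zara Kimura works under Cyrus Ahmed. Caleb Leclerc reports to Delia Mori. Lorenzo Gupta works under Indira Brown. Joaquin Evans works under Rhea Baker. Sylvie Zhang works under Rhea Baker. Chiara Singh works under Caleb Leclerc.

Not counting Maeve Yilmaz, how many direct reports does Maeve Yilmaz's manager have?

2

Maeve Yilmaz reports to Yannick Kowalski. Yannick Kowalski's other direct reports are Cyrus Ahmed, Sofia Dubois — 2 peers.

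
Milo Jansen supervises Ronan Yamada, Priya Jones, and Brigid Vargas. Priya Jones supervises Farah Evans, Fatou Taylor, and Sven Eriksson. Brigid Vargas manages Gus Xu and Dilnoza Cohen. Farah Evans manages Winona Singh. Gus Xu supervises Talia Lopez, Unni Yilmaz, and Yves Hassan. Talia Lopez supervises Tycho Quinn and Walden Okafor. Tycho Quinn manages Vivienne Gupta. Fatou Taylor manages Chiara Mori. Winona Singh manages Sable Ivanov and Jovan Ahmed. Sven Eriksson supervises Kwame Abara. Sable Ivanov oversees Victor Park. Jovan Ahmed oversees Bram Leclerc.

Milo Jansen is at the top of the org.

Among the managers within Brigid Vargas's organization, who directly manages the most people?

Direct-report counts within Brigid Vargas's organization: Brigid Vargas has 2; Gus Xu has 3; Talia Lopez has 2; Tycho Quinn has 1. The largest is 3, held by Gus Xu.

Gus Xu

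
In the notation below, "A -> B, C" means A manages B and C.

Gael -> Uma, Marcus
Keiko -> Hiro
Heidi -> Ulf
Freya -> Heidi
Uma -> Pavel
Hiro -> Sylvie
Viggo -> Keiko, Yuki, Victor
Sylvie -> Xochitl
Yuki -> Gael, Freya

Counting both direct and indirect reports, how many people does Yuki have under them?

7

Yuki directly manages Gael, Freya. Under Gael: Marcus, Uma, Pavel (3). Under Freya: Heidi, Ulf (2). So Yuki's organization is 2 direct reports plus everyone under them: 4 + 3 = 7.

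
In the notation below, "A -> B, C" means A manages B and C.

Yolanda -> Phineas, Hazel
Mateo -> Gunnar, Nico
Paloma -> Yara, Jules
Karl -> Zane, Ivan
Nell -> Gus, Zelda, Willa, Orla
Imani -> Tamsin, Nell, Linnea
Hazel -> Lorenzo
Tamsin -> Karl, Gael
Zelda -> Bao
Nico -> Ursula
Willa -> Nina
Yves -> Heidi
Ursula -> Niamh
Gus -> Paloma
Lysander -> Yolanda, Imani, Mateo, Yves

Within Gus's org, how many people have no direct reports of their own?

2

The people in Gus's organization with no one reporting to them are Jules, Yara. That is 2.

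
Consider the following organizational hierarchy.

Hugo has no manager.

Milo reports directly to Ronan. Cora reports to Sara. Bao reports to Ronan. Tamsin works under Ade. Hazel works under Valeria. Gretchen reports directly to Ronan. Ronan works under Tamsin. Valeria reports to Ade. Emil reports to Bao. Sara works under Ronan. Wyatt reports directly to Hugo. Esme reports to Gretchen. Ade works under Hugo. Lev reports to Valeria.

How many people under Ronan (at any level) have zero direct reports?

The people in Ronan's organization with no one reporting to them are Milo, Cora, Esme, Emil. That is 4.

4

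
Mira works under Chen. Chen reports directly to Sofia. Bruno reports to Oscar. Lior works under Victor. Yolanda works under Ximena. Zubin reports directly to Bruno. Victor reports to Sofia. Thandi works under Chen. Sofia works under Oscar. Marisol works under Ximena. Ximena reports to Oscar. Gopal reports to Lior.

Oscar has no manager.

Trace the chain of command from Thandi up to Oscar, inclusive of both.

Thandi -> Chen -> Sofia -> Oscar

Thandi reports to Chen. Chen reports to Sofia. Sofia reports to Oscar. Oscar is at the top.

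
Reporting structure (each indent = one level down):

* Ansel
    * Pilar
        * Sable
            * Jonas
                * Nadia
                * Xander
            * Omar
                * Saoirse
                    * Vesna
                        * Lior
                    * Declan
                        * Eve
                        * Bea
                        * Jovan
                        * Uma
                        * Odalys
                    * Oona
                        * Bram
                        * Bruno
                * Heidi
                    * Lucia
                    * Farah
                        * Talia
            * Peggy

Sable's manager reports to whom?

Ansel

Sable reports to Pilar, and Pilar reports to Ansel. So Sable's skip-level manager is Ansel.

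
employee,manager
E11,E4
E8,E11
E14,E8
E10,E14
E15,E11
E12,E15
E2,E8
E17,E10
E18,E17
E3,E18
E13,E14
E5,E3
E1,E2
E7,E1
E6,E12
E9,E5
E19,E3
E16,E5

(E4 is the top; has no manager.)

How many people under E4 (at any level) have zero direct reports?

The people in E4's organization with no one reporting to them are E6, E7, E13, E19, E16, E9. That is 6.

6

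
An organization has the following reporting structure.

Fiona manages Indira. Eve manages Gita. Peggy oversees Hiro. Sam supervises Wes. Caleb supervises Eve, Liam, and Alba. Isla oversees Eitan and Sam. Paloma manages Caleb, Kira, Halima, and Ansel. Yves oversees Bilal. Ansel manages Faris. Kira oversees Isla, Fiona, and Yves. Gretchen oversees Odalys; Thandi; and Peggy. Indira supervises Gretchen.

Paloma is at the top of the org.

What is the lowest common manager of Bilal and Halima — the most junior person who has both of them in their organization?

Bilal's chain of managers is Yves, Kira, Paloma. Halima's chain of managers is Paloma. The first manager that appears in both chains is Paloma.

Paloma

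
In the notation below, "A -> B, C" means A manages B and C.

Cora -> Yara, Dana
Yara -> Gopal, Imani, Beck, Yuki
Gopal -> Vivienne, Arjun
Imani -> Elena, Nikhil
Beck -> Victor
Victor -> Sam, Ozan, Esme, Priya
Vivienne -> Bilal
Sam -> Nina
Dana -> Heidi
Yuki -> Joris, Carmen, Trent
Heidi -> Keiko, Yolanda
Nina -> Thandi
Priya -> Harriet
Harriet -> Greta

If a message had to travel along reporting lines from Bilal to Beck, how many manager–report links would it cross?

4

Bilal is 3 levels below Yara, and Beck is 1 level below Yara (their lowest common manager). The shortest path runs up from Bilal to Yara and back down to Beck: 3 + 1 = 4 links.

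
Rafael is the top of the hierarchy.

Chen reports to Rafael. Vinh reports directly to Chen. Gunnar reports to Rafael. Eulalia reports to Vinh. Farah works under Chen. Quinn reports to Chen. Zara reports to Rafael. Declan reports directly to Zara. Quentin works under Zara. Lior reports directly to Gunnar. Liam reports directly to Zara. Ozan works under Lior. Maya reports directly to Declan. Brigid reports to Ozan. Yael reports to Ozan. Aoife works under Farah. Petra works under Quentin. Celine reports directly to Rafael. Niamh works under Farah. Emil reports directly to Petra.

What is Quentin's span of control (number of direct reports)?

Quentin directly manages Petra. That is 1 direct report.

1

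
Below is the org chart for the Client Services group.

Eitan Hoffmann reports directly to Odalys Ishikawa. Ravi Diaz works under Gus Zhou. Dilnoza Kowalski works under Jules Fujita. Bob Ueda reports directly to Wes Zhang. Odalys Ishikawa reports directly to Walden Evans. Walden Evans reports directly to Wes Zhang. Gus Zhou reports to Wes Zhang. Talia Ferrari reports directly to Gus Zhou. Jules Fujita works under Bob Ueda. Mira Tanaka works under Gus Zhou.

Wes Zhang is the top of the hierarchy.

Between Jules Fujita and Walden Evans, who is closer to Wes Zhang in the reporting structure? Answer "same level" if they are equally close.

Walden Evans

Jules Fujita is 2 levels below Wes Zhang; Walden Evans is 1. Walden Evans is higher.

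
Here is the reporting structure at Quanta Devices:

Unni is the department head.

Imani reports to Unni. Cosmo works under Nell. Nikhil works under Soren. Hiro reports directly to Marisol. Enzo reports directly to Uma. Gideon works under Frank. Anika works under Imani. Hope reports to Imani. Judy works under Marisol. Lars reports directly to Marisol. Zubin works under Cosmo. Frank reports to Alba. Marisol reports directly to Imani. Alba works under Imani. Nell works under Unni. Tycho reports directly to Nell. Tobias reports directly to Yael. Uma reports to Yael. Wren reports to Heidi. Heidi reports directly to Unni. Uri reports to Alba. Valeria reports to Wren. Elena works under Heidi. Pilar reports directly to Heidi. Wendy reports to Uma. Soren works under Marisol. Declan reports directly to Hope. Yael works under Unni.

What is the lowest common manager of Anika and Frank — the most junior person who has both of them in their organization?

Anika's chain of managers is Imani, Unni. Frank's chain of managers is Alba, Imani, Unni. The first manager that appears in both chains is Imani.

Imani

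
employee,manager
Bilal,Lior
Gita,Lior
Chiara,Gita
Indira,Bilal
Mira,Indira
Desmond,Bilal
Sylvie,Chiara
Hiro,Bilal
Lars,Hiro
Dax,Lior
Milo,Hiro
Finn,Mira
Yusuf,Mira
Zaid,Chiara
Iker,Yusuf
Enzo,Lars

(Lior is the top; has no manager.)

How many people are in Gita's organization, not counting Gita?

Gita directly manages Chiara. Under Chiara: Zaid, Sylvie (2). That's 3 in total.

3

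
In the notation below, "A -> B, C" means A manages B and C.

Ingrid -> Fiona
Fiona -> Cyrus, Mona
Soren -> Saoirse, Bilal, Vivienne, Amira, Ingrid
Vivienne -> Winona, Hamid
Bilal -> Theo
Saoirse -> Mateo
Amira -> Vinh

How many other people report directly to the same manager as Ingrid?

4

Ingrid reports to Soren. Soren's other direct reports are Saoirse, Bilal, Vivienne, Amira — 4 peers.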